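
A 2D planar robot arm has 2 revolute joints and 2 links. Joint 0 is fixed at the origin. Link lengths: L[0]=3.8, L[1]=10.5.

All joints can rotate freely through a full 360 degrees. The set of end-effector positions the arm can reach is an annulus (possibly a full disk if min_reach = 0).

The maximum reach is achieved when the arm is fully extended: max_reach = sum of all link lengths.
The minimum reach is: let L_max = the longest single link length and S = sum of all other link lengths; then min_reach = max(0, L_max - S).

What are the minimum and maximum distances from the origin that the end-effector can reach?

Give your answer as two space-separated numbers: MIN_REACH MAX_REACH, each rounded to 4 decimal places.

Answer: 6.7000 14.3000

Derivation:
Link lengths: [3.8, 10.5]
max_reach = 3.8 + 10.5 = 14.3
L_max = max([3.8, 10.5]) = 10.5
S (sum of others) = 14.3 - 10.5 = 3.8
min_reach = max(0, 10.5 - 3.8) = max(0, 6.7) = 6.7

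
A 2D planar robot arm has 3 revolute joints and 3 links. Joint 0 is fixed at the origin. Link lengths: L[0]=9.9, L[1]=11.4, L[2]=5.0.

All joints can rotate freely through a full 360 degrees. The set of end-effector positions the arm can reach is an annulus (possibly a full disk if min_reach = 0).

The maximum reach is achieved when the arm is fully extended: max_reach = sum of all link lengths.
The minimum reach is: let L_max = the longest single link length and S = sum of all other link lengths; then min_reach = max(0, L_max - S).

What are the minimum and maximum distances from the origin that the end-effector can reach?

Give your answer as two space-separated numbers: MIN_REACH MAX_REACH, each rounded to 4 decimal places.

Link lengths: [9.9, 11.4, 5.0]
max_reach = 9.9 + 11.4 + 5 = 26.3
L_max = max([9.9, 11.4, 5.0]) = 11.4
S (sum of others) = 26.3 - 11.4 = 14.9
min_reach = max(0, 11.4 - 14.9) = max(0, -3.5) = 0

Answer: 0.0000 26.3000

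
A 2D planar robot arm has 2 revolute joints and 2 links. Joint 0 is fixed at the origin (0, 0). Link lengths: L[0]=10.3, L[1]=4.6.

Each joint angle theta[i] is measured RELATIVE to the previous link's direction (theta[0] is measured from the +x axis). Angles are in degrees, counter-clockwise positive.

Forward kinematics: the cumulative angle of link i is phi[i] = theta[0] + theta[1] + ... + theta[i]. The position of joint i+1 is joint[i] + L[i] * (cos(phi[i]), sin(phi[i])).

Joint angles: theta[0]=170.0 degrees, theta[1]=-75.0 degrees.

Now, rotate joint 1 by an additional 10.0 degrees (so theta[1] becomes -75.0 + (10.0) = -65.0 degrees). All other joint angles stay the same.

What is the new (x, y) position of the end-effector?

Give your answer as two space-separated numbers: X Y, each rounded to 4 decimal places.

joint[0] = (0.0000, 0.0000)  (base)
link 0: phi[0] = 170 = 170 deg
  cos(170 deg) = -0.9848, sin(170 deg) = 0.1736
  joint[1] = (0.0000, 0.0000) + 10.3 * (-0.9848, 0.1736) = (0.0000 + -10.1435, 0.0000 + 1.7886) = (-10.1435, 1.7886)
link 1: phi[1] = 170 + -65 = 105 deg
  cos(105 deg) = -0.2588, sin(105 deg) = 0.9659
  joint[2] = (-10.1435, 1.7886) + 4.6 * (-0.2588, 0.9659) = (-10.1435 + -1.1906, 1.7886 + 4.4433) = (-11.3341, 6.2318)
End effector: (-11.3341, 6.2318)

Answer: -11.3341 6.2318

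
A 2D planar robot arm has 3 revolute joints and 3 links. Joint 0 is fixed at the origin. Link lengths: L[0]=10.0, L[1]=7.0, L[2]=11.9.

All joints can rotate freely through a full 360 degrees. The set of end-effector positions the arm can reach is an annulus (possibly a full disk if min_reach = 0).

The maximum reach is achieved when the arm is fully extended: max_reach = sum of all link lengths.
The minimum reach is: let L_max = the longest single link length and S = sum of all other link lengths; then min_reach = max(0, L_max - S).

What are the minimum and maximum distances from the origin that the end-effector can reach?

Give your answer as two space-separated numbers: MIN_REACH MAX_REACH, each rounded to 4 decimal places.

Answer: 0.0000 28.9000

Derivation:
Link lengths: [10.0, 7.0, 11.9]
max_reach = 10 + 7 + 11.9 = 28.9
L_max = max([10.0, 7.0, 11.9]) = 11.9
S (sum of others) = 28.9 - 11.9 = 17
min_reach = max(0, 11.9 - 17) = max(0, -5.1) = 0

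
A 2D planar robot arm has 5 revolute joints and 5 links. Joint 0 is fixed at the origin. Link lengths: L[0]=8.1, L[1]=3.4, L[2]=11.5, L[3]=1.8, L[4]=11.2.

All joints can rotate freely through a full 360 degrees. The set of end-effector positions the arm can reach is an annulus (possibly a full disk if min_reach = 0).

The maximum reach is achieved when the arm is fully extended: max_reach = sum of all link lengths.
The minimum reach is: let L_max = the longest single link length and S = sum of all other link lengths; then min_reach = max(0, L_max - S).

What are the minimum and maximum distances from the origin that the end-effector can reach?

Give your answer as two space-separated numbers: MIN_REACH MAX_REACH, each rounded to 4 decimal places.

Answer: 0.0000 36.0000

Derivation:
Link lengths: [8.1, 3.4, 11.5, 1.8, 11.2]
max_reach = 8.1 + 3.4 + 11.5 + 1.8 + 11.2 = 36
L_max = max([8.1, 3.4, 11.5, 1.8, 11.2]) = 11.5
S (sum of others) = 36 - 11.5 = 24.5
min_reach = max(0, 11.5 - 24.5) = max(0, -13) = 0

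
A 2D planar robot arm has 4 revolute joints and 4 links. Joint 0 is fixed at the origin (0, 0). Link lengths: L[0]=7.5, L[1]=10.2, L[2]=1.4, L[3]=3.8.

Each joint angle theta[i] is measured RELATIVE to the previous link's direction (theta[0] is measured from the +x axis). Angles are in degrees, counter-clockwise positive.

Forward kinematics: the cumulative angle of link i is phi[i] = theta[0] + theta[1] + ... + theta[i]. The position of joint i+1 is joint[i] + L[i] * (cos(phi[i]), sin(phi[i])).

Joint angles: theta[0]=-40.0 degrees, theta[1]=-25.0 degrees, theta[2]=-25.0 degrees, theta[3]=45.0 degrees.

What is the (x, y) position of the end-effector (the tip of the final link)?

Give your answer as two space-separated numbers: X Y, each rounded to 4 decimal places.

joint[0] = (0.0000, 0.0000)  (base)
link 0: phi[0] = -40 = -40 deg
  cos(-40 deg) = 0.7660, sin(-40 deg) = -0.6428
  joint[1] = (0.0000, 0.0000) + 7.5 * (0.7660, -0.6428) = (0.0000 + 5.7453, 0.0000 + -4.8209) = (5.7453, -4.8209)
link 1: phi[1] = -40 + -25 = -65 deg
  cos(-65 deg) = 0.4226, sin(-65 deg) = -0.9063
  joint[2] = (5.7453, -4.8209) + 10.2 * (0.4226, -0.9063) = (5.7453 + 4.3107, -4.8209 + -9.2443) = (10.0560, -14.0652)
link 2: phi[2] = -40 + -25 + -25 = -90 deg
  cos(-90 deg) = 0.0000, sin(-90 deg) = -1.0000
  joint[3] = (10.0560, -14.0652) + 1.4 * (0.0000, -1.0000) = (10.0560 + 0.0000, -14.0652 + -1.4000) = (10.0560, -15.4652)
link 3: phi[3] = -40 + -25 + -25 + 45 = -45 deg
  cos(-45 deg) = 0.7071, sin(-45 deg) = -0.7071
  joint[4] = (10.0560, -15.4652) + 3.8 * (0.7071, -0.7071) = (10.0560 + 2.6870, -15.4652 + -2.6870) = (12.7430, -18.1523)
End effector: (12.7430, -18.1523)

Answer: 12.7430 -18.1523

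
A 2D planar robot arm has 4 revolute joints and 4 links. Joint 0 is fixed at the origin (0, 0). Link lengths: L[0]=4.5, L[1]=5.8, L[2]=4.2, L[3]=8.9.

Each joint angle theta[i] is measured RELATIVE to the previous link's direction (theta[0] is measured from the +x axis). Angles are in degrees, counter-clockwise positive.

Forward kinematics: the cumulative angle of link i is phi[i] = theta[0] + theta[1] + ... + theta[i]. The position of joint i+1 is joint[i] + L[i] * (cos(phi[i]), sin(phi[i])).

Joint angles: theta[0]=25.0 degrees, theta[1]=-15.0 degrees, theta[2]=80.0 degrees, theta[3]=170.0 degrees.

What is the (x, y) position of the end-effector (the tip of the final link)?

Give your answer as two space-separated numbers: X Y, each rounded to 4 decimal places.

Answer: 8.2448 -1.6558

Derivation:
joint[0] = (0.0000, 0.0000)  (base)
link 0: phi[0] = 25 = 25 deg
  cos(25 deg) = 0.9063, sin(25 deg) = 0.4226
  joint[1] = (0.0000, 0.0000) + 4.5 * (0.9063, 0.4226) = (0.0000 + 4.0784, 0.0000 + 1.9018) = (4.0784, 1.9018)
link 1: phi[1] = 25 + -15 = 10 deg
  cos(10 deg) = 0.9848, sin(10 deg) = 0.1736
  joint[2] = (4.0784, 1.9018) + 5.8 * (0.9848, 0.1736) = (4.0784 + 5.7119, 1.9018 + 1.0072) = (9.7903, 2.9089)
link 2: phi[2] = 25 + -15 + 80 = 90 deg
  cos(90 deg) = 0.0000, sin(90 deg) = 1.0000
  joint[3] = (9.7903, 2.9089) + 4.2 * (0.0000, 1.0000) = (9.7903 + 0.0000, 2.9089 + 4.2000) = (9.7903, 7.1089)
link 3: phi[3] = 25 + -15 + 80 + 170 = 260 deg
  cos(260 deg) = -0.1736, sin(260 deg) = -0.9848
  joint[4] = (9.7903, 7.1089) + 8.9 * (-0.1736, -0.9848) = (9.7903 + -1.5455, 7.1089 + -8.7648) = (8.2448, -1.6558)
End effector: (8.2448, -1.6558)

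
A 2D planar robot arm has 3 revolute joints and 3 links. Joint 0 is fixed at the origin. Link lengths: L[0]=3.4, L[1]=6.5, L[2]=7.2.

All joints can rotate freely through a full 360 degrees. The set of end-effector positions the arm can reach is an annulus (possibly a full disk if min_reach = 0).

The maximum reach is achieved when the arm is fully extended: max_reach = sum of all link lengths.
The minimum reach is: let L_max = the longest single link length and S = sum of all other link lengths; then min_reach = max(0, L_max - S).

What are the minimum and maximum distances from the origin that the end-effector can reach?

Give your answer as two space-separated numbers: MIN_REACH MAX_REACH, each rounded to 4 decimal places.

Answer: 0.0000 17.1000

Derivation:
Link lengths: [3.4, 6.5, 7.2]
max_reach = 3.4 + 6.5 + 7.2 = 17.1
L_max = max([3.4, 6.5, 7.2]) = 7.2
S (sum of others) = 17.1 - 7.2 = 9.9
min_reach = max(0, 7.2 - 9.9) = max(0, -2.7) = 0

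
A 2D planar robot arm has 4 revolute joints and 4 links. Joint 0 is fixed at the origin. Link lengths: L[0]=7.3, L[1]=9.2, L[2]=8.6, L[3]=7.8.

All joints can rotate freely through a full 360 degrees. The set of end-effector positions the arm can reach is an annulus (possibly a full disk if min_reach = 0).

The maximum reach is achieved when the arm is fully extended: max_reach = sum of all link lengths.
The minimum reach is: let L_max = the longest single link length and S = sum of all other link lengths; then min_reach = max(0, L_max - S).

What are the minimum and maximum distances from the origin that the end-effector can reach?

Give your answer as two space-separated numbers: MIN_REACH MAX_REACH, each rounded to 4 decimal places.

Link lengths: [7.3, 9.2, 8.6, 7.8]
max_reach = 7.3 + 9.2 + 8.6 + 7.8 = 32.9
L_max = max([7.3, 9.2, 8.6, 7.8]) = 9.2
S (sum of others) = 32.9 - 9.2 = 23.7
min_reach = max(0, 9.2 - 23.7) = max(0, -14.5) = 0

Answer: 0.0000 32.9000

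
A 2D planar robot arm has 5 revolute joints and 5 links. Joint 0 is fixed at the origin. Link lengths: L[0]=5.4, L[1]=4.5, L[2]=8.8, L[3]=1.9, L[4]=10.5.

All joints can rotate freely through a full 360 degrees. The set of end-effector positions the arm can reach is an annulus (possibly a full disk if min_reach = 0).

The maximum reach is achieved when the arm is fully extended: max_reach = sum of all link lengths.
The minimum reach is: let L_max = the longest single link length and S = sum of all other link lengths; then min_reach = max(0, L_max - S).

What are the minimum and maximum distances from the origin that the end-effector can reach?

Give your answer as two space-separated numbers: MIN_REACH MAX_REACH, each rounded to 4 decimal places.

Answer: 0.0000 31.1000

Derivation:
Link lengths: [5.4, 4.5, 8.8, 1.9, 10.5]
max_reach = 5.4 + 4.5 + 8.8 + 1.9 + 10.5 = 31.1
L_max = max([5.4, 4.5, 8.8, 1.9, 10.5]) = 10.5
S (sum of others) = 31.1 - 10.5 = 20.6
min_reach = max(0, 10.5 - 20.6) = max(0, -10.1) = 0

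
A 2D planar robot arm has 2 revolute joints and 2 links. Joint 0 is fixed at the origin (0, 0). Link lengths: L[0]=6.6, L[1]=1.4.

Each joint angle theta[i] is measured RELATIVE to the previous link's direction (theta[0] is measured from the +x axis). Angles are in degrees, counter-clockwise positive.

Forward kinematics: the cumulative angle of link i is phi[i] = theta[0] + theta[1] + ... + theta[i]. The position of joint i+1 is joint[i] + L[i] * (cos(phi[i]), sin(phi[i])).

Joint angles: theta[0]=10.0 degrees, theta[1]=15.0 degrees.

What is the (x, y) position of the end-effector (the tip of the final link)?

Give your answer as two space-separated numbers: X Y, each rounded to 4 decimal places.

joint[0] = (0.0000, 0.0000)  (base)
link 0: phi[0] = 10 = 10 deg
  cos(10 deg) = 0.9848, sin(10 deg) = 0.1736
  joint[1] = (0.0000, 0.0000) + 6.6 * (0.9848, 0.1736) = (0.0000 + 6.4997, 0.0000 + 1.1461) = (6.4997, 1.1461)
link 1: phi[1] = 10 + 15 = 25 deg
  cos(25 deg) = 0.9063, sin(25 deg) = 0.4226
  joint[2] = (6.4997, 1.1461) + 1.4 * (0.9063, 0.4226) = (6.4997 + 1.2688, 1.1461 + 0.5917) = (7.7686, 1.7377)
End effector: (7.7686, 1.7377)

Answer: 7.7686 1.7377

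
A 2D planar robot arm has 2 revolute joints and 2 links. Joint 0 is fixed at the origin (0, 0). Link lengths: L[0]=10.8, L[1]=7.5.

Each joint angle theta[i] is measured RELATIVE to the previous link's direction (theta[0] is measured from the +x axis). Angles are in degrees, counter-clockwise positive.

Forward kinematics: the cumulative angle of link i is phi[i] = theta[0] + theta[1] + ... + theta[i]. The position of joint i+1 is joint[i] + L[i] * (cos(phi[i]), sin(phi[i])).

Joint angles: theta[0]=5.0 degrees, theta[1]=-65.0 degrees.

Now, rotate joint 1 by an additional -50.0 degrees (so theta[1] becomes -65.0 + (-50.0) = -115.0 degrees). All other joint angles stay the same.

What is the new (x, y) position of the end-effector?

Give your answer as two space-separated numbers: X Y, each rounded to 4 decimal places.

joint[0] = (0.0000, 0.0000)  (base)
link 0: phi[0] = 5 = 5 deg
  cos(5 deg) = 0.9962, sin(5 deg) = 0.0872
  joint[1] = (0.0000, 0.0000) + 10.8 * (0.9962, 0.0872) = (0.0000 + 10.7589, 0.0000 + 0.9413) = (10.7589, 0.9413)
link 1: phi[1] = 5 + -115 = -110 deg
  cos(-110 deg) = -0.3420, sin(-110 deg) = -0.9397
  joint[2] = (10.7589, 0.9413) + 7.5 * (-0.3420, -0.9397) = (10.7589 + -2.5652, 0.9413 + -7.0477) = (8.1938, -6.1064)
End effector: (8.1938, -6.1064)

Answer: 8.1938 -6.1064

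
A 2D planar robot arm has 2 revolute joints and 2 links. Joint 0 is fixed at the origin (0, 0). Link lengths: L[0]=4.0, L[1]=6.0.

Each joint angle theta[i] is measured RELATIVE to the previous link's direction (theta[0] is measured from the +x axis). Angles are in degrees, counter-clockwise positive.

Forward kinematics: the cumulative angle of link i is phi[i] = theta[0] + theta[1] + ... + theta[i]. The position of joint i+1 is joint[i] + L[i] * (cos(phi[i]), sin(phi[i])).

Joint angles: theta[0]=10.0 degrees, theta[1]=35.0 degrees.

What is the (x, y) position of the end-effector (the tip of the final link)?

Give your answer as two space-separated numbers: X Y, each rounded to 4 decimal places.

joint[0] = (0.0000, 0.0000)  (base)
link 0: phi[0] = 10 = 10 deg
  cos(10 deg) = 0.9848, sin(10 deg) = 0.1736
  joint[1] = (0.0000, 0.0000) + 4 * (0.9848, 0.1736) = (0.0000 + 3.9392, 0.0000 + 0.6946) = (3.9392, 0.6946)
link 1: phi[1] = 10 + 35 = 45 deg
  cos(45 deg) = 0.7071, sin(45 deg) = 0.7071
  joint[2] = (3.9392, 0.6946) + 6 * (0.7071, 0.7071) = (3.9392 + 4.2426, 0.6946 + 4.2426) = (8.1819, 4.9372)
End effector: (8.1819, 4.9372)

Answer: 8.1819 4.9372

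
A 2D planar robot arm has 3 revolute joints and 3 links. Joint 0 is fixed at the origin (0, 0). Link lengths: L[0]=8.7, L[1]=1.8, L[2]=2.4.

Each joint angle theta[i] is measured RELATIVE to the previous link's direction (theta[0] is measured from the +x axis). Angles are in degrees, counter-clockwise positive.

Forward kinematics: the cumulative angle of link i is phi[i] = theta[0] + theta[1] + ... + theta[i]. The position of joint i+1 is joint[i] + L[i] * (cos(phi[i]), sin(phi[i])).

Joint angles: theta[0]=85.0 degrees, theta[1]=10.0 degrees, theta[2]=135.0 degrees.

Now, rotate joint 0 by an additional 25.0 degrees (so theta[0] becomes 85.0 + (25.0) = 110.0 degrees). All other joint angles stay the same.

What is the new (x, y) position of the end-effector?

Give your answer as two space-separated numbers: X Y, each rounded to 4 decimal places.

joint[0] = (0.0000, 0.0000)  (base)
link 0: phi[0] = 110 = 110 deg
  cos(110 deg) = -0.3420, sin(110 deg) = 0.9397
  joint[1] = (0.0000, 0.0000) + 8.7 * (-0.3420, 0.9397) = (0.0000 + -2.9756, 0.0000 + 8.1753) = (-2.9756, 8.1753)
link 1: phi[1] = 110 + 10 = 120 deg
  cos(120 deg) = -0.5000, sin(120 deg) = 0.8660
  joint[2] = (-2.9756, 8.1753) + 1.8 * (-0.5000, 0.8660) = (-2.9756 + -0.9000, 8.1753 + 1.5588) = (-3.8756, 9.7342)
link 2: phi[2] = 110 + 10 + 135 = 255 deg
  cos(255 deg) = -0.2588, sin(255 deg) = -0.9659
  joint[3] = (-3.8756, 9.7342) + 2.4 * (-0.2588, -0.9659) = (-3.8756 + -0.6212, 9.7342 + -2.3182) = (-4.4967, 7.4159)
End effector: (-4.4967, 7.4159)

Answer: -4.4967 7.4159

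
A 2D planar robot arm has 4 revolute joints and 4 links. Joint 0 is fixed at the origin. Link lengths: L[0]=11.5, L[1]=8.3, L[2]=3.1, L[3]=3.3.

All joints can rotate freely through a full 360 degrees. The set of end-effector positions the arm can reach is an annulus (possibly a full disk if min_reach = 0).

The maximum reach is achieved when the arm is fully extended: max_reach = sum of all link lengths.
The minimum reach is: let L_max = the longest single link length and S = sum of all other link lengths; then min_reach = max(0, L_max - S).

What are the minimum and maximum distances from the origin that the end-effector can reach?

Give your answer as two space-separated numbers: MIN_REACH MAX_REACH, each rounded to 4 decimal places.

Answer: 0.0000 26.2000

Derivation:
Link lengths: [11.5, 8.3, 3.1, 3.3]
max_reach = 11.5 + 8.3 + 3.1 + 3.3 = 26.2
L_max = max([11.5, 8.3, 3.1, 3.3]) = 11.5
S (sum of others) = 26.2 - 11.5 = 14.7
min_reach = max(0, 11.5 - 14.7) = max(0, -3.2) = 0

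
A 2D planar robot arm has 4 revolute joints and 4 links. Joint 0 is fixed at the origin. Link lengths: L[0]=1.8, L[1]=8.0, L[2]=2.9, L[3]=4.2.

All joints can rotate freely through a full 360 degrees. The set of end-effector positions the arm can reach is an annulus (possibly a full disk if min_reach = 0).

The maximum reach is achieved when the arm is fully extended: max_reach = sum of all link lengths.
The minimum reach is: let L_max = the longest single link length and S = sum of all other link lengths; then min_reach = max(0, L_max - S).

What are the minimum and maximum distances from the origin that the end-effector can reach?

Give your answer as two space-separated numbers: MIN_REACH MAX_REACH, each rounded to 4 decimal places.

Answer: 0.0000 16.9000

Derivation:
Link lengths: [1.8, 8.0, 2.9, 4.2]
max_reach = 1.8 + 8 + 2.9 + 4.2 = 16.9
L_max = max([1.8, 8.0, 2.9, 4.2]) = 8
S (sum of others) = 16.9 - 8 = 8.9
min_reach = max(0, 8 - 8.9) = max(0, -0.9) = 0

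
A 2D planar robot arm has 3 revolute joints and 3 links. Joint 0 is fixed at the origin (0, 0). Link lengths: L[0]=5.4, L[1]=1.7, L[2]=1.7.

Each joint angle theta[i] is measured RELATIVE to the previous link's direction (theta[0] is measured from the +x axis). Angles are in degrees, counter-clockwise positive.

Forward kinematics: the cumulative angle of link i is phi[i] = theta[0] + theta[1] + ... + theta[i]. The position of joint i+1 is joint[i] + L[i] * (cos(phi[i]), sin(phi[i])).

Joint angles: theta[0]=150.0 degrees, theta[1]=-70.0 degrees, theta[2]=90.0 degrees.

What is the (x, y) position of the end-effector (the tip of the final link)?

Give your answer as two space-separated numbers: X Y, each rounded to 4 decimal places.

Answer: -6.0555 4.6694

Derivation:
joint[0] = (0.0000, 0.0000)  (base)
link 0: phi[0] = 150 = 150 deg
  cos(150 deg) = -0.8660, sin(150 deg) = 0.5000
  joint[1] = (0.0000, 0.0000) + 5.4 * (-0.8660, 0.5000) = (0.0000 + -4.6765, 0.0000 + 2.7000) = (-4.6765, 2.7000)
link 1: phi[1] = 150 + -70 = 80 deg
  cos(80 deg) = 0.1736, sin(80 deg) = 0.9848
  joint[2] = (-4.6765, 2.7000) + 1.7 * (0.1736, 0.9848) = (-4.6765 + 0.2952, 2.7000 + 1.6742) = (-4.3813, 4.3742)
link 2: phi[2] = 150 + -70 + 90 = 170 deg
  cos(170 deg) = -0.9848, sin(170 deg) = 0.1736
  joint[3] = (-4.3813, 4.3742) + 1.7 * (-0.9848, 0.1736) = (-4.3813 + -1.6742, 4.3742 + 0.2952) = (-6.0555, 4.6694)
End effector: (-6.0555, 4.6694)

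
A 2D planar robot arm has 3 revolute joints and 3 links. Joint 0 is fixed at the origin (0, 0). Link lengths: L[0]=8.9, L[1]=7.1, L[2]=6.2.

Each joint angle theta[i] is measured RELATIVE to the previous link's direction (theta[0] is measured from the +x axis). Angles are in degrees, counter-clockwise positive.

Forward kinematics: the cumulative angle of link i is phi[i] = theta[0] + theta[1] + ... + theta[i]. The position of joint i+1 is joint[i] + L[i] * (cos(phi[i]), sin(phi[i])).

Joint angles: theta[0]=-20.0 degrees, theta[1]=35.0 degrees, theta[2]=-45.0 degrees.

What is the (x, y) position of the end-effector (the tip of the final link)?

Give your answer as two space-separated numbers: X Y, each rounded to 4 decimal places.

Answer: 20.5907 -4.3064

Derivation:
joint[0] = (0.0000, 0.0000)  (base)
link 0: phi[0] = -20 = -20 deg
  cos(-20 deg) = 0.9397, sin(-20 deg) = -0.3420
  joint[1] = (0.0000, 0.0000) + 8.9 * (0.9397, -0.3420) = (0.0000 + 8.3633, 0.0000 + -3.0440) = (8.3633, -3.0440)
link 1: phi[1] = -20 + 35 = 15 deg
  cos(15 deg) = 0.9659, sin(15 deg) = 0.2588
  joint[2] = (8.3633, -3.0440) + 7.1 * (0.9659, 0.2588) = (8.3633 + 6.8581, -3.0440 + 1.8376) = (15.2213, -1.2064)
link 2: phi[2] = -20 + 35 + -45 = -30 deg
  cos(-30 deg) = 0.8660, sin(-30 deg) = -0.5000
  joint[3] = (15.2213, -1.2064) + 6.2 * (0.8660, -0.5000) = (15.2213 + 5.3694, -1.2064 + -3.1000) = (20.5907, -4.3064)
End effector: (20.5907, -4.3064)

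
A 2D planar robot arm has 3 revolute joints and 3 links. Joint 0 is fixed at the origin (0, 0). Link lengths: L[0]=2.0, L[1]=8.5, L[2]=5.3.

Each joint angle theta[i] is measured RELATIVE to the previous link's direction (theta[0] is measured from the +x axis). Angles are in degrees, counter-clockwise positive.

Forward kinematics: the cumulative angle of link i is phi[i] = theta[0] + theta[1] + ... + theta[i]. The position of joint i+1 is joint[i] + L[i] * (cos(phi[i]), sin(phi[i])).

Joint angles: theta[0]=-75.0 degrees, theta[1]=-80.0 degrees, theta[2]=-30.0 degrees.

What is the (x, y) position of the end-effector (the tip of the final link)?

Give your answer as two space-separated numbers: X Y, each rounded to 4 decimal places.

Answer: -12.4658 -5.0622

Derivation:
joint[0] = (0.0000, 0.0000)  (base)
link 0: phi[0] = -75 = -75 deg
  cos(-75 deg) = 0.2588, sin(-75 deg) = -0.9659
  joint[1] = (0.0000, 0.0000) + 2 * (0.2588, -0.9659) = (0.0000 + 0.5176, 0.0000 + -1.9319) = (0.5176, -1.9319)
link 1: phi[1] = -75 + -80 = -155 deg
  cos(-155 deg) = -0.9063, sin(-155 deg) = -0.4226
  joint[2] = (0.5176, -1.9319) + 8.5 * (-0.9063, -0.4226) = (0.5176 + -7.7036, -1.9319 + -3.5923) = (-7.1860, -5.5241)
link 2: phi[2] = -75 + -80 + -30 = -185 deg
  cos(-185 deg) = -0.9962, sin(-185 deg) = 0.0872
  joint[3] = (-7.1860, -5.5241) + 5.3 * (-0.9962, 0.0872) = (-7.1860 + -5.2798, -5.5241 + 0.4619) = (-12.4658, -5.0622)
End effector: (-12.4658, -5.0622)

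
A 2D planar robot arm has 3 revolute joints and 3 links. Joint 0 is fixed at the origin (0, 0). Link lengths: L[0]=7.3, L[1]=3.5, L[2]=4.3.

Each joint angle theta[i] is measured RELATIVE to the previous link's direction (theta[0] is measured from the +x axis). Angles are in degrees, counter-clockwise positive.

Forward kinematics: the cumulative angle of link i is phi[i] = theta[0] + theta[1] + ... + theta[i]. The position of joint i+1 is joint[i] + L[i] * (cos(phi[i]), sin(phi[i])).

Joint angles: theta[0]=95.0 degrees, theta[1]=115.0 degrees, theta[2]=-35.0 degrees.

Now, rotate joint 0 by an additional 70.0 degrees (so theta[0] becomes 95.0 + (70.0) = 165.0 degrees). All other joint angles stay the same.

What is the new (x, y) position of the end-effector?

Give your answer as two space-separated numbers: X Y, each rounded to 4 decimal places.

joint[0] = (0.0000, 0.0000)  (base)
link 0: phi[0] = 165 = 165 deg
  cos(165 deg) = -0.9659, sin(165 deg) = 0.2588
  joint[1] = (0.0000, 0.0000) + 7.3 * (-0.9659, 0.2588) = (0.0000 + -7.0513, 0.0000 + 1.8894) = (-7.0513, 1.8894)
link 1: phi[1] = 165 + 115 = 280 deg
  cos(280 deg) = 0.1736, sin(280 deg) = -0.9848
  joint[2] = (-7.0513, 1.8894) + 3.5 * (0.1736, -0.9848) = (-7.0513 + 0.6078, 1.8894 + -3.4468) = (-6.4435, -1.5574)
link 2: phi[2] = 165 + 115 + -35 = 245 deg
  cos(245 deg) = -0.4226, sin(245 deg) = -0.9063
  joint[3] = (-6.4435, -1.5574) + 4.3 * (-0.4226, -0.9063) = (-6.4435 + -1.8173, -1.5574 + -3.8971) = (-8.2607, -5.4546)
End effector: (-8.2607, -5.4546)

Answer: -8.2607 -5.4546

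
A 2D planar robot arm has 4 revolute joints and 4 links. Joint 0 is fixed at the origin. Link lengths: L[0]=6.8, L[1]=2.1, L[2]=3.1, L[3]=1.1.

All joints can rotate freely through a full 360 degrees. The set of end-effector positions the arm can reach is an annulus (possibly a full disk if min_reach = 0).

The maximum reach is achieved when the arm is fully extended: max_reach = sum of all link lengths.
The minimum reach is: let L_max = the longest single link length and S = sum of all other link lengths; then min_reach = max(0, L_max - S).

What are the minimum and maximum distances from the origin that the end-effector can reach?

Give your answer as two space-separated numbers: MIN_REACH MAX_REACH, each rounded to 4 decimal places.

Answer: 0.5000 13.1000

Derivation:
Link lengths: [6.8, 2.1, 3.1, 1.1]
max_reach = 6.8 + 2.1 + 3.1 + 1.1 = 13.1
L_max = max([6.8, 2.1, 3.1, 1.1]) = 6.8
S (sum of others) = 13.1 - 6.8 = 6.3
min_reach = max(0, 6.8 - 6.3) = max(0, 0.5) = 0.5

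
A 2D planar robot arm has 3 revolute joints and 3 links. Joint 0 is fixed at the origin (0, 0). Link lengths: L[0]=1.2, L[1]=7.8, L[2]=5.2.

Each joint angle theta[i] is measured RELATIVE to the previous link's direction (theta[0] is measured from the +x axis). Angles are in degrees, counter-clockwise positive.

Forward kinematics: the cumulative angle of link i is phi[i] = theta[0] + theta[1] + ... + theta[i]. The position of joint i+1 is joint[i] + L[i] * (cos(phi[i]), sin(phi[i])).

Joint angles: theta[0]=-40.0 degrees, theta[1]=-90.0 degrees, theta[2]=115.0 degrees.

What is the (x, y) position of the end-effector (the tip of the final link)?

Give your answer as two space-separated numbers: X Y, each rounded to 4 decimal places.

joint[0] = (0.0000, 0.0000)  (base)
link 0: phi[0] = -40 = -40 deg
  cos(-40 deg) = 0.7660, sin(-40 deg) = -0.6428
  joint[1] = (0.0000, 0.0000) + 1.2 * (0.7660, -0.6428) = (0.0000 + 0.9193, 0.0000 + -0.7713) = (0.9193, -0.7713)
link 1: phi[1] = -40 + -90 = -130 deg
  cos(-130 deg) = -0.6428, sin(-130 deg) = -0.7660
  joint[2] = (0.9193, -0.7713) + 7.8 * (-0.6428, -0.7660) = (0.9193 + -5.0137, -0.7713 + -5.9751) = (-4.0945, -6.7465)
link 2: phi[2] = -40 + -90 + 115 = -15 deg
  cos(-15 deg) = 0.9659, sin(-15 deg) = -0.2588
  joint[3] = (-4.0945, -6.7465) + 5.2 * (0.9659, -0.2588) = (-4.0945 + 5.0228, -6.7465 + -1.3459) = (0.9283, -8.0924)
End effector: (0.9283, -8.0924)

Answer: 0.9283 -8.0924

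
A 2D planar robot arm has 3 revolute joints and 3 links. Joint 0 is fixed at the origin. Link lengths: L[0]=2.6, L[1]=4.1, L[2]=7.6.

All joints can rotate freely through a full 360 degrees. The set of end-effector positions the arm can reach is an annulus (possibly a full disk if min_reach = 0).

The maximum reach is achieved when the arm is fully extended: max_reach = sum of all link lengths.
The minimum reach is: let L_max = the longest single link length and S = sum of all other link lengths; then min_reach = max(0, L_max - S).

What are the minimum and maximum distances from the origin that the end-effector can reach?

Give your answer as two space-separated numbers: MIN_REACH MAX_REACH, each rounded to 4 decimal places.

Link lengths: [2.6, 4.1, 7.6]
max_reach = 2.6 + 4.1 + 7.6 = 14.3
L_max = max([2.6, 4.1, 7.6]) = 7.6
S (sum of others) = 14.3 - 7.6 = 6.7
min_reach = max(0, 7.6 - 6.7) = max(0, 0.9) = 0.9

Answer: 0.9000 14.3000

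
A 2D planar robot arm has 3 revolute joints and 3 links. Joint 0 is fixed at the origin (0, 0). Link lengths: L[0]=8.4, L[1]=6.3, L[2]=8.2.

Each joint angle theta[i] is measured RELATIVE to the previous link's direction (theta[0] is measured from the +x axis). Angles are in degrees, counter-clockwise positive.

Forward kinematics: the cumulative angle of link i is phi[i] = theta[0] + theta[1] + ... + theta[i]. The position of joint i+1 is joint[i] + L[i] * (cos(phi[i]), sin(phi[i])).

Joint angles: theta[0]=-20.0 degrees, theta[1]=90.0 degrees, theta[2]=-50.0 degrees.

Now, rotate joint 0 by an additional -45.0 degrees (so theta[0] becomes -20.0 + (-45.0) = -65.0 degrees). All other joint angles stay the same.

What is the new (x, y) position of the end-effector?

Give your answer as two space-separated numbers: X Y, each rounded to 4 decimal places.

joint[0] = (0.0000, 0.0000)  (base)
link 0: phi[0] = -65 = -65 deg
  cos(-65 deg) = 0.4226, sin(-65 deg) = -0.9063
  joint[1] = (0.0000, 0.0000) + 8.4 * (0.4226, -0.9063) = (0.0000 + 3.5500, 0.0000 + -7.6130) = (3.5500, -7.6130)
link 1: phi[1] = -65 + 90 = 25 deg
  cos(25 deg) = 0.9063, sin(25 deg) = 0.4226
  joint[2] = (3.5500, -7.6130) + 6.3 * (0.9063, 0.4226) = (3.5500 + 5.7097, -7.6130 + 2.6625) = (9.2597, -4.9505)
link 2: phi[2] = -65 + 90 + -50 = -25 deg
  cos(-25 deg) = 0.9063, sin(-25 deg) = -0.4226
  joint[3] = (9.2597, -4.9505) + 8.2 * (0.9063, -0.4226) = (9.2597 + 7.4317, -4.9505 + -3.4655) = (16.6915, -8.4160)
End effector: (16.6915, -8.4160)

Answer: 16.6915 -8.4160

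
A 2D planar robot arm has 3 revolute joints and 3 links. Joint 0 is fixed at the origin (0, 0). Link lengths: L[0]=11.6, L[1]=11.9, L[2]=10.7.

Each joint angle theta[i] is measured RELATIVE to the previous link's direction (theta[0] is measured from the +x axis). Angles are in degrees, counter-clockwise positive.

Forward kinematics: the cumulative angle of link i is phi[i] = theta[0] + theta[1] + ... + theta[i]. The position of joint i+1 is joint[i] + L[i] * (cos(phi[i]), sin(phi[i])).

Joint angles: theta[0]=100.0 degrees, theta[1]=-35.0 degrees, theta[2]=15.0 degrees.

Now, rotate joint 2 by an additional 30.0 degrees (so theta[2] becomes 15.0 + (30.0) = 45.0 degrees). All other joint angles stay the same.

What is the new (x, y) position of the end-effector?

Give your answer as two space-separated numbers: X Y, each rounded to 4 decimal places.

Answer: -0.6448 32.2635

Derivation:
joint[0] = (0.0000, 0.0000)  (base)
link 0: phi[0] = 100 = 100 deg
  cos(100 deg) = -0.1736, sin(100 deg) = 0.9848
  joint[1] = (0.0000, 0.0000) + 11.6 * (-0.1736, 0.9848) = (0.0000 + -2.0143, 0.0000 + 11.4238) = (-2.0143, 11.4238)
link 1: phi[1] = 100 + -35 = 65 deg
  cos(65 deg) = 0.4226, sin(65 deg) = 0.9063
  joint[2] = (-2.0143, 11.4238) + 11.9 * (0.4226, 0.9063) = (-2.0143 + 5.0292, 11.4238 + 10.7851) = (3.0148, 22.2088)
link 2: phi[2] = 100 + -35 + 45 = 110 deg
  cos(110 deg) = -0.3420, sin(110 deg) = 0.9397
  joint[3] = (3.0148, 22.2088) + 10.7 * (-0.3420, 0.9397) = (3.0148 + -3.6596, 22.2088 + 10.0547) = (-0.6448, 32.2635)
End effector: (-0.6448, 32.2635)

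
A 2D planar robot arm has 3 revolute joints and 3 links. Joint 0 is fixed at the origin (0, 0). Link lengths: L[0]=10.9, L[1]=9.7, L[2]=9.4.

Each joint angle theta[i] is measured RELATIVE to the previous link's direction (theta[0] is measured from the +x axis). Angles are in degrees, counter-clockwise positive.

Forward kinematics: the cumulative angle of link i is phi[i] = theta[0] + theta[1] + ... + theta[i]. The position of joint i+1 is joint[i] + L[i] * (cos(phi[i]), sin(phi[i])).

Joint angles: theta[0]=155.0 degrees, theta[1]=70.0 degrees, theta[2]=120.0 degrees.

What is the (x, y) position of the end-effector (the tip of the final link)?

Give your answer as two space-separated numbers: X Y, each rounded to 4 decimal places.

joint[0] = (0.0000, 0.0000)  (base)
link 0: phi[0] = 155 = 155 deg
  cos(155 deg) = -0.9063, sin(155 deg) = 0.4226
  joint[1] = (0.0000, 0.0000) + 10.9 * (-0.9063, 0.4226) = (0.0000 + -9.8788, 0.0000 + 4.6065) = (-9.8788, 4.6065)
link 1: phi[1] = 155 + 70 = 225 deg
  cos(225 deg) = -0.7071, sin(225 deg) = -0.7071
  joint[2] = (-9.8788, 4.6065) + 9.7 * (-0.7071, -0.7071) = (-9.8788 + -6.8589, 4.6065 + -6.8589) = (-16.7377, -2.2524)
link 2: phi[2] = 155 + 70 + 120 = 345 deg
  cos(345 deg) = 0.9659, sin(345 deg) = -0.2588
  joint[3] = (-16.7377, -2.2524) + 9.4 * (0.9659, -0.2588) = (-16.7377 + 9.0797, -2.2524 + -2.4329) = (-7.6580, -4.6853)
End effector: (-7.6580, -4.6853)

Answer: -7.6580 -4.6853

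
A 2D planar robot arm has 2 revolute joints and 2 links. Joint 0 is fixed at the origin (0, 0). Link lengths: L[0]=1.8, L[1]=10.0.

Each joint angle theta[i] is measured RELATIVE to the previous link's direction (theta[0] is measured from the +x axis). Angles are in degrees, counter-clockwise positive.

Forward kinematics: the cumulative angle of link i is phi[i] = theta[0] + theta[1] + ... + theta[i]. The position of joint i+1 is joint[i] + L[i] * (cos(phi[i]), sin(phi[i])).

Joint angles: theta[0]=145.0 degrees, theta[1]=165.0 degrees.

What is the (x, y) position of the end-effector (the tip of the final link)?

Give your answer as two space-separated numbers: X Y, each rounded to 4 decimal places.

Answer: 4.9534 -6.6280

Derivation:
joint[0] = (0.0000, 0.0000)  (base)
link 0: phi[0] = 145 = 145 deg
  cos(145 deg) = -0.8192, sin(145 deg) = 0.5736
  joint[1] = (0.0000, 0.0000) + 1.8 * (-0.8192, 0.5736) = (0.0000 + -1.4745, 0.0000 + 1.0324) = (-1.4745, 1.0324)
link 1: phi[1] = 145 + 165 = 310 deg
  cos(310 deg) = 0.6428, sin(310 deg) = -0.7660
  joint[2] = (-1.4745, 1.0324) + 10 * (0.6428, -0.7660) = (-1.4745 + 6.4279, 1.0324 + -7.6604) = (4.9534, -6.6280)
End effector: (4.9534, -6.6280)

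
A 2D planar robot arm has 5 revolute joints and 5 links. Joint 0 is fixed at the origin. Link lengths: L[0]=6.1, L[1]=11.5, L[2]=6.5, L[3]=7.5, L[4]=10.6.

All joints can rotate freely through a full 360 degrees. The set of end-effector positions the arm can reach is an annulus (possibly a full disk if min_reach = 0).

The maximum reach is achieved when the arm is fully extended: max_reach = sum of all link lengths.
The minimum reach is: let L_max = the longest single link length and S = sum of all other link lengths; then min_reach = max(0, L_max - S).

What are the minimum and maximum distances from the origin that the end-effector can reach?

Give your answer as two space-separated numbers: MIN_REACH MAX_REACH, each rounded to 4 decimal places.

Answer: 0.0000 42.2000

Derivation:
Link lengths: [6.1, 11.5, 6.5, 7.5, 10.6]
max_reach = 6.1 + 11.5 + 6.5 + 7.5 + 10.6 = 42.2
L_max = max([6.1, 11.5, 6.5, 7.5, 10.6]) = 11.5
S (sum of others) = 42.2 - 11.5 = 30.7
min_reach = max(0, 11.5 - 30.7) = max(0, -19.2) = 0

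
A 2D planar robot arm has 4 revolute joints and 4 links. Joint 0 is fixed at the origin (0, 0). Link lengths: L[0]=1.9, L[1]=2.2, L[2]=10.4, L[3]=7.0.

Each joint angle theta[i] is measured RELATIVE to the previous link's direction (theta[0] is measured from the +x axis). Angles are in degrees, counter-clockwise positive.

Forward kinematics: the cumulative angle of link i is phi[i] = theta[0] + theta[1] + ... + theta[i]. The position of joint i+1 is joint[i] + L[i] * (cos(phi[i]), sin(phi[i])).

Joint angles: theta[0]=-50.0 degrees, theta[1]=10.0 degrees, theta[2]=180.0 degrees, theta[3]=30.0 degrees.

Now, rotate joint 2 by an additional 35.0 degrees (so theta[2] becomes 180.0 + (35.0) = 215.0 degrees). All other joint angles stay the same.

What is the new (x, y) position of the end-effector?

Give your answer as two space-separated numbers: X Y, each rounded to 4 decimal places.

joint[0] = (0.0000, 0.0000)  (base)
link 0: phi[0] = -50 = -50 deg
  cos(-50 deg) = 0.6428, sin(-50 deg) = -0.7660
  joint[1] = (0.0000, 0.0000) + 1.9 * (0.6428, -0.7660) = (0.0000 + 1.2213, 0.0000 + -1.4555) = (1.2213, -1.4555)
link 1: phi[1] = -50 + 10 = -40 deg
  cos(-40 deg) = 0.7660, sin(-40 deg) = -0.6428
  joint[2] = (1.2213, -1.4555) + 2.2 * (0.7660, -0.6428) = (1.2213 + 1.6853, -1.4555 + -1.4141) = (2.9066, -2.8696)
link 2: phi[2] = -50 + 10 + 215 = 175 deg
  cos(175 deg) = -0.9962, sin(175 deg) = 0.0872
  joint[3] = (2.9066, -2.8696) + 10.4 * (-0.9962, 0.0872) = (2.9066 + -10.3604, -2.8696 + 0.9064) = (-7.4538, -1.9632)
link 3: phi[3] = -50 + 10 + 215 + 30 = 205 deg
  cos(205 deg) = -0.9063, sin(205 deg) = -0.4226
  joint[4] = (-7.4538, -1.9632) + 7 * (-0.9063, -0.4226) = (-7.4538 + -6.3442, -1.9632 + -2.9583) = (-13.7980, -4.9215)
End effector: (-13.7980, -4.9215)

Answer: -13.7980 -4.9215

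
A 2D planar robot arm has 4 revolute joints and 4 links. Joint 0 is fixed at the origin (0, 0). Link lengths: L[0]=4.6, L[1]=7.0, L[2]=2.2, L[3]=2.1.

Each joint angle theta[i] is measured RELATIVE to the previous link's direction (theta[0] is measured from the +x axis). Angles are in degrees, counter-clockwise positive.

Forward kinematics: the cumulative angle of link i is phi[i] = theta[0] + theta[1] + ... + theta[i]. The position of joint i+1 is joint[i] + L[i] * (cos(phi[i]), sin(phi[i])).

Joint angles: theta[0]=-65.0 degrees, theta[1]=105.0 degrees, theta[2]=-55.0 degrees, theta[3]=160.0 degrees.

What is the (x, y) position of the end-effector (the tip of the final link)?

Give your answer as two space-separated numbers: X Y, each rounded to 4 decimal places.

joint[0] = (0.0000, 0.0000)  (base)
link 0: phi[0] = -65 = -65 deg
  cos(-65 deg) = 0.4226, sin(-65 deg) = -0.9063
  joint[1] = (0.0000, 0.0000) + 4.6 * (0.4226, -0.9063) = (0.0000 + 1.9440, 0.0000 + -4.1690) = (1.9440, -4.1690)
link 1: phi[1] = -65 + 105 = 40 deg
  cos(40 deg) = 0.7660, sin(40 deg) = 0.6428
  joint[2] = (1.9440, -4.1690) + 7 * (0.7660, 0.6428) = (1.9440 + 5.3623, -4.1690 + 4.4995) = (7.3064, 0.3305)
link 2: phi[2] = -65 + 105 + -55 = -15 deg
  cos(-15 deg) = 0.9659, sin(-15 deg) = -0.2588
  joint[3] = (7.3064, 0.3305) + 2.2 * (0.9659, -0.2588) = (7.3064 + 2.1250, 0.3305 + -0.5694) = (9.4314, -0.2389)
link 3: phi[3] = -65 + 105 + -55 + 160 = 145 deg
  cos(145 deg) = -0.8192, sin(145 deg) = 0.5736
  joint[4] = (9.4314, -0.2389) + 2.1 * (-0.8192, 0.5736) = (9.4314 + -1.7202, -0.2389 + 1.2045) = (7.7112, 0.9656)
End effector: (7.7112, 0.9656)

Answer: 7.7112 0.9656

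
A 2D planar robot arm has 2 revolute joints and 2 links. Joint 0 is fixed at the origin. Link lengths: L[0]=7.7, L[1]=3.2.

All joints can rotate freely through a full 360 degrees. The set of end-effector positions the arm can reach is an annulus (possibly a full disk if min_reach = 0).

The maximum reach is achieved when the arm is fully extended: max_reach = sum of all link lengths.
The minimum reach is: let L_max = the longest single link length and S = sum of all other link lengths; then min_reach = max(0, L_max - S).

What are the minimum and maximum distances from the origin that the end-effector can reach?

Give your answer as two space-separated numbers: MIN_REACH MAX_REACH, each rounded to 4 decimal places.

Answer: 4.5000 10.9000

Derivation:
Link lengths: [7.7, 3.2]
max_reach = 7.7 + 3.2 = 10.9
L_max = max([7.7, 3.2]) = 7.7
S (sum of others) = 10.9 - 7.7 = 3.2
min_reach = max(0, 7.7 - 3.2) = max(0, 4.5) = 4.5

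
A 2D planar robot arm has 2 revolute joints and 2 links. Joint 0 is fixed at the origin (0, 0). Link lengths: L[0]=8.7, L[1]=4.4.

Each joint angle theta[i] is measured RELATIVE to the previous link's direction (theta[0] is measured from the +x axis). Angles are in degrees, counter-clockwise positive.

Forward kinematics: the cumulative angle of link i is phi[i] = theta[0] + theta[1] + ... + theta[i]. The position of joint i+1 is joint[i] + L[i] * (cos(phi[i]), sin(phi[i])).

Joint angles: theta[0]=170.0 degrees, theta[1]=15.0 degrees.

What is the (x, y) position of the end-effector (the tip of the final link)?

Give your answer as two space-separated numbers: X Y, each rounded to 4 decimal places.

Answer: -12.9511 1.1273

Derivation:
joint[0] = (0.0000, 0.0000)  (base)
link 0: phi[0] = 170 = 170 deg
  cos(170 deg) = -0.9848, sin(170 deg) = 0.1736
  joint[1] = (0.0000, 0.0000) + 8.7 * (-0.9848, 0.1736) = (0.0000 + -8.5678, 0.0000 + 1.5107) = (-8.5678, 1.5107)
link 1: phi[1] = 170 + 15 = 185 deg
  cos(185 deg) = -0.9962, sin(185 deg) = -0.0872
  joint[2] = (-8.5678, 1.5107) + 4.4 * (-0.9962, -0.0872) = (-8.5678 + -4.3833, 1.5107 + -0.3835) = (-12.9511, 1.1273)
End effector: (-12.9511, 1.1273)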